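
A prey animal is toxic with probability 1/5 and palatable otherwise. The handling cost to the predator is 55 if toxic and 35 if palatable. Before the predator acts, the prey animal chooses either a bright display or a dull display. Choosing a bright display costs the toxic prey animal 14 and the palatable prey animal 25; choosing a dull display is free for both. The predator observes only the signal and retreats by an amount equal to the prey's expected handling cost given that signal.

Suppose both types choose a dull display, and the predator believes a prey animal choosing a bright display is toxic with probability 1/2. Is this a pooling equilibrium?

Yes

At the pooled signal (dull display) the predator holds the prior 1/5 and pays 1/5·55 + 4/5·35 = 39. Off-path (bright display) belief 1/2 gives 1/2·55 + 1/2·35 = 45.
Toxic: dull display gives 39 − 0 = 39; bright display gives 45 − 14 = 31. Stays. ✓
Palatable: dull display gives 39 − 0 = 39; bright display gives 45 − 25 = 20. Stays. ✓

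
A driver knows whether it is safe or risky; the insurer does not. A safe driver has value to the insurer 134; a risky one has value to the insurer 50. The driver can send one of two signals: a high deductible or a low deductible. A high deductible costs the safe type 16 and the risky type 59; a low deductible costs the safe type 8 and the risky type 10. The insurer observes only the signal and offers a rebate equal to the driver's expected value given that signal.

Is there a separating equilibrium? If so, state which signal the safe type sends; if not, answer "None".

None

Try safe → high deductible, risky → low deductible:
  Under separation the insurer infers type exactly: high deductible → safe (pays 134), low deductible → risky (pays 50).
  Safe: high deductible gives 134 − 16 = 118; low deductible gives 50 − 8 = 42. No deviation. ✓
  Risky: low deductible gives 50 − 10 = 40; high deductible gives 134 − 59 = 75. Would deviate. ✗
Try safe → low deductible, risky → high deductible:
  Under separation the insurer infers type exactly: low deductible → safe (pays 134), high deductible → risky (pays 50).
  Safe: low deductible gives 134 − 8 = 126; high deductible gives 50 − 16 = 34. No deviation. ✓
  Risky: high deductible gives 50 − 59 = -9; low deductible gives 134 − 10 = 124. Would deviate. ✗
Neither assignment is incentive-compatible.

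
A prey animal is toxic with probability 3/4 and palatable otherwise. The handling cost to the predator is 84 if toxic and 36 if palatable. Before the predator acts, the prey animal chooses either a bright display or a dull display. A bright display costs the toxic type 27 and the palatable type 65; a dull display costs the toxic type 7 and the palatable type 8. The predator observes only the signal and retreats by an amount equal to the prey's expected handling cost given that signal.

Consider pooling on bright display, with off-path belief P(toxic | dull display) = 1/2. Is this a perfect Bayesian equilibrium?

At the pooled signal (bright display) the predator holds the prior 3/4 and pays 3/4·84 + 1/4·36 = 72. Off-path (dull display) belief 1/2 gives 1/2·84 + 1/2·36 = 60.
Toxic: bright display gives 72 − 27 = 45; dull display gives 60 − 7 = 53. Deviates. ✗
Palatable: bright display gives 72 − 65 = 7; dull display gives 60 − 8 = 52. Deviates. ✗

No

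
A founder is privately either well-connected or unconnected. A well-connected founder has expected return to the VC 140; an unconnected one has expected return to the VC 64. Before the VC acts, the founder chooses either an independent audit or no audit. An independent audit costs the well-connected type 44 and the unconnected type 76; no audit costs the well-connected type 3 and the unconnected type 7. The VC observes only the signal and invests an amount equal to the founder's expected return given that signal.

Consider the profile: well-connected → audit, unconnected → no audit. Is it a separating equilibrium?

If types separate, audit earns payment 140 and no audit earns 64.
Well-connected: audit gives 140 − 44 = 96; no audit gives 64 − 3 = 61. No deviation. ✓
Unconnected: no audit gives 64 − 7 = 57; audit gives 140 − 76 = 64. Would deviate. ✗

No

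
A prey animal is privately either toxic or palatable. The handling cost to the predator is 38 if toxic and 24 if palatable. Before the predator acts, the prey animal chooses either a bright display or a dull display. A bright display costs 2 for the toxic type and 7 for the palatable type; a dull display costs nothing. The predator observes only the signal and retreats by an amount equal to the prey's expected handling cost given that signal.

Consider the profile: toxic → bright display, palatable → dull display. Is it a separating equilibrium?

If types separate, bright display earns payment 38 and dull display earns 24.
Toxic: bright display gives 38 − 2 = 36; dull display gives 24 − 0 = 24. No deviation. ✓
Palatable: dull display gives 24 − 0 = 24; bright display gives 38 − 7 = 31. Would deviate. ✗

No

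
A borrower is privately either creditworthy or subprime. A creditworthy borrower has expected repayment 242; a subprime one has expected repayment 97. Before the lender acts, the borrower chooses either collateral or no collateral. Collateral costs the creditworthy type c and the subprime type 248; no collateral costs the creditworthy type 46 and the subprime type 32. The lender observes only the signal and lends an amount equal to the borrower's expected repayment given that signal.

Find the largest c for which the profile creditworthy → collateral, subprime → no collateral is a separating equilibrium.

Under separation: collateral → creditworthy (pays 242); no collateral → subprime (pays 97).
Subprime: 97 − 32 = 65 ≥ 242 − 248 = -6. Holds regardless of c. ✓
Creditworthy: 242 − c ≥ 97 − 46, so c ≤ 242 − 51 = 191.

191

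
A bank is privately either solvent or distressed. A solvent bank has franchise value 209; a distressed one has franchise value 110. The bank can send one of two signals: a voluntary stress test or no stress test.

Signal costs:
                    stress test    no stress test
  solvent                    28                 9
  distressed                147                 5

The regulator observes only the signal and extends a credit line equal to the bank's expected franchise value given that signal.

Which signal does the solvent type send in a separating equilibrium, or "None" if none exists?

Try solvent → stress test, distressed → no stress test:
  Under separation the regulator infers type exactly: stress test → solvent (pays 209), no stress test → distressed (pays 110).
  Solvent: stress test gives 209 − 28 = 181; no stress test gives 110 − 9 = 101. No deviation. ✓
  Distressed: no stress test gives 110 − 5 = 105; stress test gives 209 − 147 = 62. No deviation. ✓
Both hold — the solvent type sends stress test.

stress test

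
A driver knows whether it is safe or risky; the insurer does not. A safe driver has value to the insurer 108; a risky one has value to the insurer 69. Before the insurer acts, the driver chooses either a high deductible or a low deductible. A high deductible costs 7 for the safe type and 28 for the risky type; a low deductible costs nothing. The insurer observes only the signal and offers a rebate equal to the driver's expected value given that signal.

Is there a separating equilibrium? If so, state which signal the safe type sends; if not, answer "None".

Try safe → high deductible, risky → low deductible:
  Under separation the insurer infers type exactly: high deductible → safe (pays 108), low deductible → risky (pays 69).
  Safe: high deductible gives 108 − 7 = 101; low deductible gives 69 − 0 = 69. No deviation. ✓
  Risky: low deductible gives 69 − 0 = 69; high deductible gives 108 − 28 = 80. Would deviate. ✗
Try safe → low deductible, risky → high deductible:
  Under separation the insurer infers type exactly: low deductible → safe (pays 108), high deductible → risky (pays 69).
  Safe: low deductible gives 108 − 0 = 108; high deductible gives 69 − 7 = 62. No deviation. ✓
  Risky: high deductible gives 69 − 28 = 41; low deductible gives 108 − 0 = 108. Would deviate. ✗
Neither assignment is incentive-compatible.

None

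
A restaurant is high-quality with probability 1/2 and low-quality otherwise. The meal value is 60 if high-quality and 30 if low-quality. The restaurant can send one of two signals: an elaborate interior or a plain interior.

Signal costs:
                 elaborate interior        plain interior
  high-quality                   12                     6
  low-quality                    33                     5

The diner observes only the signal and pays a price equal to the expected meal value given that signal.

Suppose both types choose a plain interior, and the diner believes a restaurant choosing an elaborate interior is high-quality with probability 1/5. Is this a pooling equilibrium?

At the pooled signal (plain interior) the diner holds the prior 1/2 and pays 1/2·60 + 1/2·30 = 45. Off-path (elaborate interior) belief 1/5 gives 1/5·60 + 4/5·30 = 36.
High-quality: plain interior gives 45 − 6 = 39; elaborate interior gives 36 − 12 = 24. Stays. ✓
Low-quality: plain interior gives 45 − 5 = 40; elaborate interior gives 36 − 33 = 3. Stays. ✓

Yes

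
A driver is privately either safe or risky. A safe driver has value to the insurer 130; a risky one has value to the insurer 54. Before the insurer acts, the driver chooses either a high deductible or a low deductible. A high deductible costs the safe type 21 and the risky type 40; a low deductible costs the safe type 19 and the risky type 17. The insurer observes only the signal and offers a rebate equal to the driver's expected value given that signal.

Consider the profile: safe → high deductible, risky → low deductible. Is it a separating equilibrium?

Under separation the insurer infers type exactly: high deductible → safe (pays 130), low deductible → risky (pays 54).
Safe: high deductible gives 130 − 21 = 109; low deductible gives 54 − 19 = 35. No deviation. ✓
Risky: low deductible gives 54 − 17 = 37; high deductible gives 130 − 40 = 90. Would deviate. ✗

No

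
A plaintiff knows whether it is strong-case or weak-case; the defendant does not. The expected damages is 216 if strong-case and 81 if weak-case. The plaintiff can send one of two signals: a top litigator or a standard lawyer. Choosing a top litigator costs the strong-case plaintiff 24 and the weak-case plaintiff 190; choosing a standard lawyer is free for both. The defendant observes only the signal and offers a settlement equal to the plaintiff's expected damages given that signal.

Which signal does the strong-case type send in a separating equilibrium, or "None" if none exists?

Try strong-case → top litigator, weak-case → standard lawyer:
  If types separate, top litigator earns payment 216 and standard lawyer earns 81.
  Strong-case: top litigator gives 216 − 24 = 192; standard lawyer gives 81 − 0 = 81. No deviation. ✓
  Weak-case: standard lawyer gives 81 − 0 = 81; top litigator gives 216 − 190 = 26. No deviation. ✓
Both hold — the strong-case type sends top litigator.

top litigator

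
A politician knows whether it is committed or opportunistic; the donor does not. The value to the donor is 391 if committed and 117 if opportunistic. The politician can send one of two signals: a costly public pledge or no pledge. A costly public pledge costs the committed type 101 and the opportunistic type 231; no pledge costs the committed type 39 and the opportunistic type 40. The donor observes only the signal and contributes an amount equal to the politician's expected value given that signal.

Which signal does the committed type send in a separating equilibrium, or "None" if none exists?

None

Try committed → pledge, opportunistic → no pledge:
  Under separation the donor infers type exactly: pledge → committed (pays 391), no pledge → opportunistic (pays 117).
  Committed: pledge gives 391 − 101 = 290; no pledge gives 117 − 39 = 78. No deviation. ✓
  Opportunistic: no pledge gives 117 − 40 = 77; pledge gives 391 − 231 = 160. Would deviate. ✗
Try committed → no pledge, opportunistic → pledge:
  Under separation the donor infers type exactly: no pledge → committed (pays 391), pledge → opportunistic (pays 117).
  Committed: no pledge gives 391 − 39 = 352; pledge gives 117 − 101 = 16. No deviation. ✓
  Opportunistic: pledge gives 117 − 231 = -114; no pledge gives 391 − 40 = 351. Would deviate. ✗
Neither assignment is incentive-compatible.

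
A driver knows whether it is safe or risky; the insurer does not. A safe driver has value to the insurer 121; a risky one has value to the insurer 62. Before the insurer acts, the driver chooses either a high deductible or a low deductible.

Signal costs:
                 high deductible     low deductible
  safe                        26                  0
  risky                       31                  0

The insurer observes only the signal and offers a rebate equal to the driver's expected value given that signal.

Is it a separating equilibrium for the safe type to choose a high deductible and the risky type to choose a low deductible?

Under separation the insurer infers type exactly: high deductible → safe (pays 121), low deductible → risky (pays 62).
Safe: high deductible gives 121 − 26 = 95; low deductible gives 62 − 0 = 62. No deviation. ✓
Risky: low deductible gives 62 − 0 = 62; high deductible gives 121 − 31 = 90. Would deviate. ✗

No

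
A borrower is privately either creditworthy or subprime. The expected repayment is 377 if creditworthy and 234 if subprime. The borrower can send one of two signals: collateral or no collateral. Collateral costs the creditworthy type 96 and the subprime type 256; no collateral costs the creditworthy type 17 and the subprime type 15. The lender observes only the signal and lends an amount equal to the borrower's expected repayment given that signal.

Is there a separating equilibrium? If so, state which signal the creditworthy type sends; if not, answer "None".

collateral

Try creditworthy → collateral, subprime → no collateral:
  If types separate, collateral earns payment 377 and no collateral earns 234.
  Creditworthy: collateral gives 377 − 96 = 281; no collateral gives 234 − 17 = 217. No deviation. ✓
  Subprime: no collateral gives 234 − 15 = 219; collateral gives 377 − 256 = 121. No deviation. ✓
Both hold — the creditworthy type sends collateral.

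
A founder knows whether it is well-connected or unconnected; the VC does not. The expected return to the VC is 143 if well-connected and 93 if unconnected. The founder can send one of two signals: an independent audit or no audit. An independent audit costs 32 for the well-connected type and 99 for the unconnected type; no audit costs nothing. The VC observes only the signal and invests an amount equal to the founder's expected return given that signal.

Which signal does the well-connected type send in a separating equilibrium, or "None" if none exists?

audit

Try well-connected → audit, unconnected → no audit:
  If types separate, audit earns payment 143 and no audit earns 93.
  Well-connected: audit gives 143 − 32 = 111; no audit gives 93 − 0 = 93. No deviation. ✓
  Unconnected: no audit gives 93 − 0 = 93; audit gives 143 − 99 = 44. No deviation. ✓
Both hold — the well-connected type sends audit.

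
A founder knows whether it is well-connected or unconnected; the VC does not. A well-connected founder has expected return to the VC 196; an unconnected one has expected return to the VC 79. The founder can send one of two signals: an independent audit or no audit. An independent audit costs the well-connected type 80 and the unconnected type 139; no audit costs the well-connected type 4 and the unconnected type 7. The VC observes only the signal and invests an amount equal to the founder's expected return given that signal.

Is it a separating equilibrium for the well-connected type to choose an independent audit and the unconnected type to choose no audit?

If types separate, audit earns payment 196 and no audit earns 79.
Well-connected: audit gives 196 − 80 = 116; no audit gives 79 − 4 = 75. No deviation. ✓
Unconnected: no audit gives 79 − 7 = 72; audit gives 196 − 139 = 57. No deviation. ✓
Neither type gains from mimicking the other.

Yes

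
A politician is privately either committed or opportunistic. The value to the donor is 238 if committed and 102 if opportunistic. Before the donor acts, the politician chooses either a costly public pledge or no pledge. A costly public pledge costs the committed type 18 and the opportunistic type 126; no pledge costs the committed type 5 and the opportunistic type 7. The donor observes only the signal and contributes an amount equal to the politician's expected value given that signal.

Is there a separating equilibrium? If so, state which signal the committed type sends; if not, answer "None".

None

Try committed → pledge, opportunistic → no pledge:
  If types separate, pledge earns payment 238 and no pledge earns 102.
  Committed: pledge gives 238 − 18 = 220; no pledge gives 102 − 5 = 97. No deviation. ✓
  Opportunistic: no pledge gives 102 − 7 = 95; pledge gives 238 − 126 = 112. Would deviate. ✗
Try committed → no pledge, opportunistic → pledge:
  If types separate, no pledge earns payment 238 and pledge earns 102.
  Committed: no pledge gives 238 − 5 = 233; pledge gives 102 − 18 = 84. No deviation. ✓
  Opportunistic: pledge gives 102 − 126 = -24; no pledge gives 238 − 7 = 231. Would deviate. ✗
Neither assignment is incentive-compatible.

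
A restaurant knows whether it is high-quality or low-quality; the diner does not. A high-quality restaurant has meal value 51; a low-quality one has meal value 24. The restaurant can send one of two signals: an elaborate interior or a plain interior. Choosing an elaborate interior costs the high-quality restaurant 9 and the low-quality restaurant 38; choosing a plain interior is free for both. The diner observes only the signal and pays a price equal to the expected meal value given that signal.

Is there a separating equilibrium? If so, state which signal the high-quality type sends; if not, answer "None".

Try high-quality → elaborate interior, low-quality → plain interior:
  If types separate, elaborate interior earns payment 51 and plain interior earns 24.
  High-quality: elaborate interior gives 51 − 9 = 42; plain interior gives 24 − 0 = 24. No deviation. ✓
  Low-quality: plain interior gives 24 − 0 = 24; elaborate interior gives 51 − 38 = 13. No deviation. ✓
Both hold — the high-quality type sends elaborate interior.

elaborate interior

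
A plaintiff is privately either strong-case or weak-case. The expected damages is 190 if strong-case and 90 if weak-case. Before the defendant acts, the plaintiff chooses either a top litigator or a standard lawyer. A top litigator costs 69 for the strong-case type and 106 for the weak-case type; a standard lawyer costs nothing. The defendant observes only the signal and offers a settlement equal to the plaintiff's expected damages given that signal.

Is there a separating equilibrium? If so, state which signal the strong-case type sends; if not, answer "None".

Try strong-case → top litigator, weak-case → standard lawyer:
  If types separate, top litigator earns payment 190 and standard lawyer earns 90.
  Strong-case: top litigator gives 190 − 69 = 121; standard lawyer gives 90 − 0 = 90. No deviation. ✓
  Weak-case: standard lawyer gives 90 − 0 = 90; top litigator gives 190 − 106 = 84. No deviation. ✓
Both hold — the strong-case type sends top litigator.

top litigator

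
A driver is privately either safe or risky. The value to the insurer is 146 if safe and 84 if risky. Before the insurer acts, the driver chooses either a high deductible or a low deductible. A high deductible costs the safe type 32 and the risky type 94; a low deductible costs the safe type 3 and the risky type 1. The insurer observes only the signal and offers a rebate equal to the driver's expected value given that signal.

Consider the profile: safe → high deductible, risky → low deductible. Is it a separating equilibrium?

Under separation the insurer infers type exactly: high deductible → safe (pays 146), low deductible → risky (pays 84).
Safe: high deductible gives 146 − 32 = 114; low deductible gives 84 − 3 = 81. No deviation. ✓
Risky: low deductible gives 84 − 1 = 83; high deductible gives 146 − 94 = 52. No deviation. ✓
Neither type gains from mimicking the other.

Yes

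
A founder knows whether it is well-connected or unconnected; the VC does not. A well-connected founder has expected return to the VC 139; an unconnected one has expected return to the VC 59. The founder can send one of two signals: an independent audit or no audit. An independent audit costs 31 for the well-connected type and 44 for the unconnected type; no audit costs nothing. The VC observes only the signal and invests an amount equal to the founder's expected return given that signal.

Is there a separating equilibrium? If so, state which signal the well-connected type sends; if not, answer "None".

Try well-connected → audit, unconnected → no audit:
  Under separation the VC infers type exactly: audit → well-connected (pays 139), no audit → unconnected (pays 59).
  Well-connected: audit gives 139 − 31 = 108; no audit gives 59 − 0 = 59. No deviation. ✓
  Unconnected: no audit gives 59 − 0 = 59; audit gives 139 − 44 = 95. Would deviate. ✗
Try well-connected → no audit, unconnected → audit:
  Under separation the VC infers type exactly: no audit → well-connected (pays 139), audit → unconnected (pays 59).
  Well-connected: no audit gives 139 − 0 = 139; audit gives 59 − 31 = 28. No deviation. ✓
  Unconnected: audit gives 59 − 44 = 15; no audit gives 139 − 0 = 139. Would deviate. ✗
Neither assignment is incentive-compatible.

None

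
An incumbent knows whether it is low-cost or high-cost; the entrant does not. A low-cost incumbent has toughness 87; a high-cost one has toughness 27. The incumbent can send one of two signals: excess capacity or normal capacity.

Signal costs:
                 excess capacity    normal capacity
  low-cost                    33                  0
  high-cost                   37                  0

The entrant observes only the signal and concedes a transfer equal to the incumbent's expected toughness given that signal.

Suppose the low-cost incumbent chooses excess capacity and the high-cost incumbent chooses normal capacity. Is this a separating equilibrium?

No

Under separation the entrant infers type exactly: excess capacity → low-cost (pays 87), normal capacity → high-cost (pays 27).
Low-cost: excess capacity gives 87 − 33 = 54; normal capacity gives 27 − 0 = 27. No deviation. ✓
High-cost: normal capacity gives 27 − 0 = 27; excess capacity gives 87 − 37 = 50. Would deviate. ✗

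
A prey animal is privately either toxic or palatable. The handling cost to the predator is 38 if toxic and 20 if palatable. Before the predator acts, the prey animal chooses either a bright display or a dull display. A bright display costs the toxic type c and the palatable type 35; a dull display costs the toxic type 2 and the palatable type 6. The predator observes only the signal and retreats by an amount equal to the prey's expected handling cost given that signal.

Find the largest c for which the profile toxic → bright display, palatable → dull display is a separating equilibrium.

20

Under separation: bright display → toxic (pays 38); dull display → palatable (pays 20).
Palatable: 20 − 6 = 14 ≥ 38 − 35 = 3. Holds regardless of c. ✓
Toxic: 38 − c ≥ 20 − 2, so c ≤ 38 − 18 = 20.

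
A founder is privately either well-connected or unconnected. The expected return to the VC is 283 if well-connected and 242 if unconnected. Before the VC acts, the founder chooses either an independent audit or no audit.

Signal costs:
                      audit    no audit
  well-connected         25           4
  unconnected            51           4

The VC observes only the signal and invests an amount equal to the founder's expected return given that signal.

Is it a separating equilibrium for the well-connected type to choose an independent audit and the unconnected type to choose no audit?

If types separate, audit earns payment 283 and no audit earns 242.
Well-connected: audit gives 283 − 25 = 258; no audit gives 242 − 4 = 238. No deviation. ✓
Unconnected: no audit gives 242 − 4 = 238; audit gives 283 − 51 = 232. No deviation. ✓
Both incentive constraints hold.

Yes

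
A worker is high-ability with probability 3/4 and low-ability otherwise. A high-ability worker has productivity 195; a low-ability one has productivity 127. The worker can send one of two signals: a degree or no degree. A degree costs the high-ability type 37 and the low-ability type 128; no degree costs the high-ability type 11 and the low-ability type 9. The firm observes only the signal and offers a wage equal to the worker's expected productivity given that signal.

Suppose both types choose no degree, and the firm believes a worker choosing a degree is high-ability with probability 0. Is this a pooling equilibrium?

On the equilibrium path (no degree) the firm holds the prior 3/4 and pays 3/4·195 + 1/4·127 = 178. Off-path (degree) belief 0 gives 0·195 + 1·127 = 127.
High-ability: no degree gives 178 − 11 = 167; degree gives 127 − 37 = 90. Stays. ✓
Low-ability: no degree gives 178 − 9 = 169; degree gives 127 − 128 = -1. Stays. ✓
Beliefs are Bayes-consistent on-path and both types best-respond.

Yes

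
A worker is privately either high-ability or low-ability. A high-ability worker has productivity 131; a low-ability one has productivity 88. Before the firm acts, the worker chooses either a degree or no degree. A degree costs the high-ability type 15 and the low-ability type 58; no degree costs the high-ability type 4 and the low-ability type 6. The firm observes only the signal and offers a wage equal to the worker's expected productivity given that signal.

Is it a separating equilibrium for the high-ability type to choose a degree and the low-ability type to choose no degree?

Yes

Under separation the firm infers type exactly: degree → high-ability (pays 131), no degree → low-ability (pays 88).
High-ability: degree gives 131 − 15 = 116; no degree gives 88 − 4 = 84. No deviation. ✓
Low-ability: no degree gives 88 − 6 = 82; degree gives 131 − 58 = 73. No deviation. ✓
Both incentive constraints hold.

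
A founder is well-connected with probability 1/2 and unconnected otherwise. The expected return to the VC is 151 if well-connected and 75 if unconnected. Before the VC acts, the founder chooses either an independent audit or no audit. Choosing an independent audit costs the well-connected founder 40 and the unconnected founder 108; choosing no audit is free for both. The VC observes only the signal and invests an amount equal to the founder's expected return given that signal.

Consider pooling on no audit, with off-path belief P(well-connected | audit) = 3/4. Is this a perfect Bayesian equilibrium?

Yes

At the pooled signal (no audit) the VC holds the prior 1/2 and pays 1/2·151 + 1/2·75 = 113. Off-path (audit) belief 3/4 gives 3/4·151 + 1/4·75 = 132.
Well-connected: no audit gives 113 − 0 = 113; audit gives 132 − 40 = 92. Stays. ✓
Unconnected: no audit gives 113 − 0 = 113; audit gives 132 − 108 = 24. Stays. ✓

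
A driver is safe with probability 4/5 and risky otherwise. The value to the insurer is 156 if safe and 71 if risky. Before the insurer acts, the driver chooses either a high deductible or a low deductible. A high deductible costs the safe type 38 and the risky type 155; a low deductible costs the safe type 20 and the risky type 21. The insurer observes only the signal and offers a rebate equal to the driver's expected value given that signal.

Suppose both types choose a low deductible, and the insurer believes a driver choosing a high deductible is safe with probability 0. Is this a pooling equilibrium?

At the pooled signal (low deductible) the insurer holds the prior 4/5 and pays 4/5·156 + 1/5·71 = 139. Off-path (high deductible) belief 0 gives 0·156 + 1·71 = 71.
Safe: low deductible gives 139 − 20 = 119; high deductible gives 71 − 38 = 33. Stays. ✓
Risky: low deductible gives 139 − 21 = 118; high deductible gives 71 − 155 = -84. Stays. ✓

Yes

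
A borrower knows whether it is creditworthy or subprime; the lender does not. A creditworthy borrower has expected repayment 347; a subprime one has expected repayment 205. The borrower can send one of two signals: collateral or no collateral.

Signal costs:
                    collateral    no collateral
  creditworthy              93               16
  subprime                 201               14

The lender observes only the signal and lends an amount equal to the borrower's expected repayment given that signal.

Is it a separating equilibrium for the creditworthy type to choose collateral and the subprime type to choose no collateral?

Yes

If types separate, collateral earns payment 347 and no collateral earns 205.
Creditworthy: collateral gives 347 − 93 = 254; no collateral gives 205 − 16 = 189. No deviation. ✓
Subprime: no collateral gives 205 − 14 = 191; collateral gives 347 − 201 = 146. No deviation. ✓
Both incentive constraints hold.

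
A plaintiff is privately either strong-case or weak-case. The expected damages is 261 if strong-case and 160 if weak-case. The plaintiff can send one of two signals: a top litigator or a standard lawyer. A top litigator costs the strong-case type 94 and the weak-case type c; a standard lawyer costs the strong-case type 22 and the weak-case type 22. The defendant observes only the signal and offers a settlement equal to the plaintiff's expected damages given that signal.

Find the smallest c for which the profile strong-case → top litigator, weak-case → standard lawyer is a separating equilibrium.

123

Under separation: top litigator → strong-case (pays 261); standard lawyer → weak-case (pays 160).
Strong-case: 261 − 94 = 167 ≥ 160 − 22 = 138. Holds regardless of c. ✓
Weak-case: 160 − 22 ≥ 261 − c, so c ≥ 261 − 138 = 123.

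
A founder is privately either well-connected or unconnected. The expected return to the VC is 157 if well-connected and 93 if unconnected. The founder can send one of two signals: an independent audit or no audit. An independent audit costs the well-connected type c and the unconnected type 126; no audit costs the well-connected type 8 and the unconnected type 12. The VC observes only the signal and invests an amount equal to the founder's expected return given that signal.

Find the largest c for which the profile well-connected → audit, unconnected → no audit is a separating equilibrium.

Under separation: audit → well-connected (pays 157); no audit → unconnected (pays 93).
Unconnected: 93 − 12 = 81 ≥ 157 − 126 = 31. Holds regardless of c. ✓
Well-connected: 157 − c ≥ 93 − 8, so c ≤ 157 − 85 = 72.

72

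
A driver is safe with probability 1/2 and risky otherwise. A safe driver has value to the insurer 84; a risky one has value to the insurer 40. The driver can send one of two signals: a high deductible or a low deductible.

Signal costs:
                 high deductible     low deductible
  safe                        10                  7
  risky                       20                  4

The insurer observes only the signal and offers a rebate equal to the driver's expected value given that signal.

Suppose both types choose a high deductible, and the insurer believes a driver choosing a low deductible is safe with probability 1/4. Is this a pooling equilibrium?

At the pooled signal (high deductible) the insurer holds the prior 1/2 and pays 1/2·84 + 1/2·40 = 62. Off-path (low deductible) belief 1/4 gives 1/4·84 + 3/4·40 = 51.
Safe: high deductible gives 62 − 10 = 52; low deductible gives 51 − 7 = 44. Stays. ✓
Risky: high deductible gives 62 − 20 = 42; low deductible gives 51 − 4 = 47. Deviates. ✗

No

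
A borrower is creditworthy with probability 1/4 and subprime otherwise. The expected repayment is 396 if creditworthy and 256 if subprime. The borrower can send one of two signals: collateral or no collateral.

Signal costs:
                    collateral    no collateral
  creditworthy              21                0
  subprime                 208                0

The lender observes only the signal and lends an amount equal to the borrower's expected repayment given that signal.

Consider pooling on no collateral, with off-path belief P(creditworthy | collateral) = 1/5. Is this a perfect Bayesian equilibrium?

At the pooled signal (no collateral) the lender holds the prior 1/4 and pays 1/4·396 + 3/4·256 = 291. Off-path (collateral) belief 1/5 gives 1/5·396 + 4/5·256 = 284.
Creditworthy: no collateral gives 291 − 0 = 291; collateral gives 284 − 21 = 263. Stays. ✓
Subprime: no collateral gives 291 − 0 = 291; collateral gives 284 − 208 = 76. Stays. ✓

Yes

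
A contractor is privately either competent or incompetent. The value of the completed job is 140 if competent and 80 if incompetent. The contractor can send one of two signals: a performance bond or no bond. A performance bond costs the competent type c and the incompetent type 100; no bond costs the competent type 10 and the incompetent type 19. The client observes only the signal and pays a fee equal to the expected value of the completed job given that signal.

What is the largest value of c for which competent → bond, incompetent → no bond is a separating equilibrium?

70

Under separation: bond → competent (pays 140); no bond → incompetent (pays 80).
Incompetent: 80 − 19 = 61 ≥ 140 − 100 = 40. Holds regardless of c. ✓
Competent: 140 − c ≥ 80 − 10, so c ≤ 140 − 70 = 70.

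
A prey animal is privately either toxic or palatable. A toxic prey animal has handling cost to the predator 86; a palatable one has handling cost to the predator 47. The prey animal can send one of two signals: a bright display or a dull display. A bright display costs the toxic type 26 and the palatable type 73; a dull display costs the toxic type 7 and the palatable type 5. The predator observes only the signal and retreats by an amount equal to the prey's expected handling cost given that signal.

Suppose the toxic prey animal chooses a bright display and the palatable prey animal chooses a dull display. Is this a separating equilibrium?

If types separate, bright display earns payment 86 and dull display earns 47.
Toxic: bright display gives 86 − 26 = 60; dull display gives 47 − 7 = 40. No deviation. ✓
Palatable: dull display gives 47 − 5 = 42; bright display gives 86 − 73 = 13. No deviation. ✓
Neither type gains from mimicking the other.

Yes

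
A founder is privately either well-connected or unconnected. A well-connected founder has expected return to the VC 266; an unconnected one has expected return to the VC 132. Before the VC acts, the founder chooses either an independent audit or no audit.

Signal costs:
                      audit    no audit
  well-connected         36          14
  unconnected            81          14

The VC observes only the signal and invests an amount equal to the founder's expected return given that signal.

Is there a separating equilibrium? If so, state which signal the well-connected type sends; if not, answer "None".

Try well-connected → audit, unconnected → no audit:
  If types separate, audit earns payment 266 and no audit earns 132.
  Well-connected: audit gives 266 − 36 = 230; no audit gives 132 − 14 = 118. No deviation. ✓
  Unconnected: no audit gives 132 − 14 = 118; audit gives 266 − 81 = 185. Would deviate. ✗
Try well-connected → no audit, unconnected → audit:
  If types separate, no audit earns payment 266 and audit earns 132.
  Well-connected: no audit gives 266 − 14 = 252; audit gives 132 − 36 = 96. No deviation. ✓
  Unconnected: audit gives 132 − 81 = 51; no audit gives 266 − 14 = 252. Would deviate. ✗
Neither assignment is incentive-compatible.

None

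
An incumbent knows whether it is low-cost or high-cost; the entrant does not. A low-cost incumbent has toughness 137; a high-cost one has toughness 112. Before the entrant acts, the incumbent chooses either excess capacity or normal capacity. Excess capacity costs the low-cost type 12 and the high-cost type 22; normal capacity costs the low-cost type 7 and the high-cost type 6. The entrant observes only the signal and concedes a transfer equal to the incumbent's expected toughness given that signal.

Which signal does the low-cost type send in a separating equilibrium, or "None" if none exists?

None

Try low-cost → excess capacity, high-cost → normal capacity:
  Under separation the entrant infers type exactly: excess capacity → low-cost (pays 137), normal capacity → high-cost (pays 112).
  Low-cost: excess capacity gives 137 − 12 = 125; normal capacity gives 112 − 7 = 105. No deviation. ✓
  High-cost: normal capacity gives 112 − 6 = 106; excess capacity gives 137 − 22 = 115. Would deviate. ✗
Try low-cost → normal capacity, high-cost → excess capacity:
  Under separation the entrant infers type exactly: normal capacity → low-cost (pays 137), excess capacity → high-cost (pays 112).
  Low-cost: normal capacity gives 137 − 7 = 130; excess capacity gives 112 − 12 = 100. No deviation. ✓
  High-cost: excess capacity gives 112 − 22 = 90; normal capacity gives 137 − 6 = 131. Would deviate. ✗
Neither assignment is incentive-compatible.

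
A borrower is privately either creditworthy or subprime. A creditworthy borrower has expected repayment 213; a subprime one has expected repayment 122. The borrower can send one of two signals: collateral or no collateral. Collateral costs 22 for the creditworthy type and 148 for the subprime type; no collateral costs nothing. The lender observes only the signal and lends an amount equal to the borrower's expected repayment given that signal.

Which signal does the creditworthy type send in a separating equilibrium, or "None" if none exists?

Try creditworthy → collateral, subprime → no collateral:
  If types separate, collateral earns payment 213 and no collateral earns 122.
  Creditworthy: collateral gives 213 − 22 = 191; no collateral gives 122 − 0 = 122. No deviation. ✓
  Subprime: no collateral gives 122 − 0 = 122; collateral gives 213 − 148 = 65. No deviation. ✓
Both hold — the creditworthy type sends collateral.

collateral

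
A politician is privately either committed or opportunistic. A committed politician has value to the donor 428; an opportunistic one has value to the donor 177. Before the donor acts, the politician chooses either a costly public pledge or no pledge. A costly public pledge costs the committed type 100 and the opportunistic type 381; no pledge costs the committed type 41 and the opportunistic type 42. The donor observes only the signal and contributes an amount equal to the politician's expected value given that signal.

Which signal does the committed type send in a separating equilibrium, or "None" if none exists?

Try committed → pledge, opportunistic → no pledge:
  Under separation the donor infers type exactly: pledge → committed (pays 428), no pledge → opportunistic (pays 177).
  Committed: pledge gives 428 − 100 = 328; no pledge gives 177 − 41 = 136. No deviation. ✓
  Opportunistic: no pledge gives 177 − 42 = 135; pledge gives 428 − 381 = 47. No deviation. ✓
Both hold — the committed type sends pledge.

pledge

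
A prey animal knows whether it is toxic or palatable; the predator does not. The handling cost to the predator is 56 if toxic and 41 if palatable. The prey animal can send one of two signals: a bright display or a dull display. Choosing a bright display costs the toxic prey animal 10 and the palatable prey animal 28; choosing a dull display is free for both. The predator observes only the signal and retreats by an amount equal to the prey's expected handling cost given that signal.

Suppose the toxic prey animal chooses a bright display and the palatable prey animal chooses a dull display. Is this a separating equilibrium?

If types separate, bright display earns payment 56 and dull display earns 41.
Toxic: bright display gives 56 − 10 = 46; dull display gives 41 − 0 = 41. No deviation. ✓
Palatable: dull display gives 41 − 0 = 41; bright display gives 56 − 28 = 28. No deviation. ✓
Both incentive constraints hold.

Yes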